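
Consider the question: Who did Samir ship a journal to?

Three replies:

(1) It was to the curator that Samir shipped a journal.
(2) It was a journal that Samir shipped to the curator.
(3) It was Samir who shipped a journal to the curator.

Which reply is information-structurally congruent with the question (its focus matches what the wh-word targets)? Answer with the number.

The question word "who" targets the recipient.
Option (1) clefts "to the curator" — that matches what the question asks about.
Option (2) clefts "a journal" — the direct object, not what was asked.
Option (3) clefts "Samir" — the subject (agent), not what was asked.
So the congruent reply is (1).

1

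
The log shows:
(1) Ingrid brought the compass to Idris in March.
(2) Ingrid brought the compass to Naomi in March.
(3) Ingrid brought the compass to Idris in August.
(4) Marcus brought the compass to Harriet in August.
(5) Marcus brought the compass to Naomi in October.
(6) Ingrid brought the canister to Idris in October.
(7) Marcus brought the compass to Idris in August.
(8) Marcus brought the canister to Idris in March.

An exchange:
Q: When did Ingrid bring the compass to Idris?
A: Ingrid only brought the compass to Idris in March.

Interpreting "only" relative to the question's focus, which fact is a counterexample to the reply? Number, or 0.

3

The question "When did ...?" targets the setting, so in the reply the focus falls on "in March".
So "only" ranges over settings; the rest (agent = Ingrid, thing = the compass, recipient = Idris) is presupposed.
Fact (3) shares the background with a different setting (in August) — counterexample.
(Fact (2) would refute a reading with focus on the recipient — but that is not what the question asks.)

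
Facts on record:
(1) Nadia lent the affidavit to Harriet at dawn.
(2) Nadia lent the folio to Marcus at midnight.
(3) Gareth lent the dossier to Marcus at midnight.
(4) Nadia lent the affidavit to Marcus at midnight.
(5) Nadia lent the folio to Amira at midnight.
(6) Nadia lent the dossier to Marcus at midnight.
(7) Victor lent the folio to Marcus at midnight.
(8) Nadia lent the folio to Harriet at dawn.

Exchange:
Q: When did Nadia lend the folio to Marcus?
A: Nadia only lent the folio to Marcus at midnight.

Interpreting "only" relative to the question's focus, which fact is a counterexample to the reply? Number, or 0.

0

Answering "When did ...?" puts focus on the setting — here, "at midnight".
"Only" then excludes alternative settings while the background — same agent, thing, recipient (Nadia / the folio / Marcus) — is held fixed.
No listed fact shares that background with another setting. Nothing contradicts the reply.
(Fact (5) would refute a reading with focus on the recipient — but that is not what the question asks.)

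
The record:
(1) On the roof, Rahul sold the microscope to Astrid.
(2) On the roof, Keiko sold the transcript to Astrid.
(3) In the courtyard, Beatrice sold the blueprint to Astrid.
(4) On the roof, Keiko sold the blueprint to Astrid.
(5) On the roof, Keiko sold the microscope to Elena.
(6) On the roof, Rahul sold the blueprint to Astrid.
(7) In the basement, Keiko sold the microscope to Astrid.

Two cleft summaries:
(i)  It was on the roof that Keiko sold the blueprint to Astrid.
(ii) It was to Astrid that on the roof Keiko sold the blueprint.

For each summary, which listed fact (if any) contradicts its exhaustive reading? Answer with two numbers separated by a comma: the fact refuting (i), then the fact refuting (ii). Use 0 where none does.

Summary (i) focuses "on the roof" (the setting); background Keiko as agent and the blueprint as thing and Astrid as recipient. No fact matches that background with a different setting, so 0.
Summary (ii) focuses "Astrid" (the recipient); background Keiko as agent and the blueprint as thing and on the roof as setting. No fact matches that background with a different recipient, so 0.

0, 0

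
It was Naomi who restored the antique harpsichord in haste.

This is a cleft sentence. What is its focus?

Naomi

In an it-cleft "It was X that/who ...", the clefted constituent X is the focus; the that/who-clause expresses the presupposed open proposition.
Here the focus is "Naomi". The backgrounded (presupposed) material includes "the antique harpsichord" and "in haste".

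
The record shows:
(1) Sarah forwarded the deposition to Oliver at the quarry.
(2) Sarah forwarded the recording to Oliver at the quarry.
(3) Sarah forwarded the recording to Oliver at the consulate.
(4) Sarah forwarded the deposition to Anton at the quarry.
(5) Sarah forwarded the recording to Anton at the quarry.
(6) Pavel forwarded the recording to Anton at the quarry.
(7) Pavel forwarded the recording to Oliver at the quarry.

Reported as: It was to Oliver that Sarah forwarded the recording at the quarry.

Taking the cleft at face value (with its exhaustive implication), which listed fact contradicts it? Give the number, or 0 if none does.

5

The cleft puts "Oliver" in focus and presupposes the open proposition with agent = Sarah, thing = the recording, setting = at the quarry.
Exhaustivity: Oliver is the only recipient satisfying that background.
Fact (5) shares the background but with recipient = Anton; exhaustivity is violated.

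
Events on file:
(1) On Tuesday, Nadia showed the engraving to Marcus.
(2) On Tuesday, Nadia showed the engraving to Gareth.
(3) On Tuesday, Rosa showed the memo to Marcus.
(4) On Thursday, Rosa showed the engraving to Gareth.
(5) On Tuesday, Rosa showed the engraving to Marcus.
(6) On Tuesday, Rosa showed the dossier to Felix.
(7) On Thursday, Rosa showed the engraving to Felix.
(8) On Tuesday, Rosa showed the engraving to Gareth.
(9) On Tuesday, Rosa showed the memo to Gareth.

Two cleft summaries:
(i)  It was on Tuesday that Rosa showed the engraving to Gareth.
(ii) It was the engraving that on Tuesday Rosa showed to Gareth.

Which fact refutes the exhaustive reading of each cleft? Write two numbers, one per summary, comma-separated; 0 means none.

(i): focus "on Tuesday". Looking for agent = Rosa, thing = the engraving, recipient = Gareth with some other setting — fact (4) has on Thursday there. Refuted.
(ii): focus "the engraving". Looking for agent = Rosa, recipient = Gareth, setting = on Tuesday with some other thing — fact (9) has the memo there. Refuted.

4, 9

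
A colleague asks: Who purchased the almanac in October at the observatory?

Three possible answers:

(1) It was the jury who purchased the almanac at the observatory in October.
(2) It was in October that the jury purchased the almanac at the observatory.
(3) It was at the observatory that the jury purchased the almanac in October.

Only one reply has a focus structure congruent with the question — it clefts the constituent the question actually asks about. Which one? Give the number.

1

The question word "who" targets the subject (agent).
Option (1) clefts "the jury" — that matches what the question asks about.
Option (2) clefts "in October" — the time, not what was asked.
Option (3) clefts "at the observatory" — the location, not what was asked.
So the congruent reply is (1).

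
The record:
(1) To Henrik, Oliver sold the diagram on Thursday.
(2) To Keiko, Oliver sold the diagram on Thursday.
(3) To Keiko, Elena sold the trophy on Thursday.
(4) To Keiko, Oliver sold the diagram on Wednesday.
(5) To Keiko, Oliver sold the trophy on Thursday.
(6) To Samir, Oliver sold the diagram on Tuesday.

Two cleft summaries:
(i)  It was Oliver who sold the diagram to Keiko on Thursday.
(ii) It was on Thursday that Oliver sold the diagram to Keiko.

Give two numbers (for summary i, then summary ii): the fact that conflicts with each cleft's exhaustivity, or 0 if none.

0, 4

Summary (i) focuses "Oliver" (the agent); background same thing, recipient, setting (the diagram / Keiko / on Thursday). No fact matches that background with a different agent, so 0.
Summary (ii) focuses "on Thursday" (the setting); background same agent, thing, recipient (Oliver / the diagram / Keiko). Fact (4) matches that background with setting = on Wednesday — refutes (ii).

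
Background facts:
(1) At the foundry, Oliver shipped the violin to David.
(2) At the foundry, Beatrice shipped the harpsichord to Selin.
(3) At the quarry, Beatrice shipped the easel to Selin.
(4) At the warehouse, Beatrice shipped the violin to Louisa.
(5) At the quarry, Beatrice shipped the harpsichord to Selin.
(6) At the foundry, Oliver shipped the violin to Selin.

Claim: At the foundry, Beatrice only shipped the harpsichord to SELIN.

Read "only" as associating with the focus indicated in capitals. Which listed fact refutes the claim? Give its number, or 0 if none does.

0

Focus (in capitals) is "Selin" — the recipient. "Only" excludes alternative recipients while holding fixed same agent, thing, setting (Beatrice / the harpsichord / at the foundry).
No fact matches same agent, thing, setting (Beatrice / the harpsichord / at the foundry) with a different recipient — every other fact differs on at least one backgrounded slot. So no fact refutes it.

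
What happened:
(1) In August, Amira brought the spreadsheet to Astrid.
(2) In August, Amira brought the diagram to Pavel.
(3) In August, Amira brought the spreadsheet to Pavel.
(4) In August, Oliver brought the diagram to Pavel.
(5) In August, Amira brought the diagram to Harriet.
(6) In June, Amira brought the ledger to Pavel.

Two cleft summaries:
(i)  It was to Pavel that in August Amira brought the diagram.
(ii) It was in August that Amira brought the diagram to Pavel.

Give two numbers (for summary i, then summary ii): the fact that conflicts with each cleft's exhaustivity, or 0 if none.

5, 0

Summary (i) focuses "Pavel" (the recipient); background same agent, thing, setting (Amira / the diagram / in August). Fact (5) matches that background with recipient = Harriet — refutes (i).
Summary (ii) focuses "in August" (the setting); background same agent, thing, recipient (Amira / the diagram / Pavel). No fact matches that background with a different setting, so 0.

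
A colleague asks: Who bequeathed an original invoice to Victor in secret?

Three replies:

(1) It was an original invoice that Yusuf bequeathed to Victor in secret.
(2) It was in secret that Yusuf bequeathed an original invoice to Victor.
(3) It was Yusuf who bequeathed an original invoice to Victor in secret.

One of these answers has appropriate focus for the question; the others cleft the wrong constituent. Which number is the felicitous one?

3

The question word "who" targets the subject (agent).
Option (1) clefts "an original invoice" — the direct object, not what was asked.
Option (2) clefts "in secret" — the manner, not what was asked.
Option (3) clefts "Yusuf" — that matches what the question asks about.
So the congruent reply is (3).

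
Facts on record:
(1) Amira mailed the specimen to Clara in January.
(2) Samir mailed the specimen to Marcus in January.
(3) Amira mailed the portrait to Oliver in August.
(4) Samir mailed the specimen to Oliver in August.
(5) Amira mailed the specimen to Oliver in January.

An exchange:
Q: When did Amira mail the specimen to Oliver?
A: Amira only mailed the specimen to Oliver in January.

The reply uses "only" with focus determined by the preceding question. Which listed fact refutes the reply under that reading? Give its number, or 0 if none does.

0

The question "When did ...?" targets the setting, so in the reply the focus falls on "in January".
So "only" ranges over settings; the rest (agent = Amira, thing = the specimen, recipient = Oliver) is presupposed.
No fact keeps agent = Amira, thing = the specimen, recipient = Oliver while changing the setting; every other fact differs on something backgrounded. The reply stands.
(Fact (1) would refute a reading with focus on the recipient — but that is not what the question asks.)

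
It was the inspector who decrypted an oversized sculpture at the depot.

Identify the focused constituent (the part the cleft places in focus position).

In an it-cleft "It was X that/who ...", the clefted constituent X is the focus; the that/who-clause expresses the presupposed open proposition.
Here the focus is "the inspector". The backgrounded (presupposed) material includes "an oversized sculpture" and "at the depot".

the inspector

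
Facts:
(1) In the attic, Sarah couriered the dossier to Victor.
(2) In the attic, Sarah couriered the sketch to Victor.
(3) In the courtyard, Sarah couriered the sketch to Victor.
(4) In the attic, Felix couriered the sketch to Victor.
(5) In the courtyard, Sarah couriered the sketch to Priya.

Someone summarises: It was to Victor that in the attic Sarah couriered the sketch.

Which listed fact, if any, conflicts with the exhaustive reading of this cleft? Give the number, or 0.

0

Focus of the cleft: "Victor" (the recipient). Presupposed background: agent = Sarah, thing = the sketch, setting = in the attic.
The exhaustive reading says no other recipient fits that background.
No listed fact matches the background with a different recipient. Exhaustivity holds.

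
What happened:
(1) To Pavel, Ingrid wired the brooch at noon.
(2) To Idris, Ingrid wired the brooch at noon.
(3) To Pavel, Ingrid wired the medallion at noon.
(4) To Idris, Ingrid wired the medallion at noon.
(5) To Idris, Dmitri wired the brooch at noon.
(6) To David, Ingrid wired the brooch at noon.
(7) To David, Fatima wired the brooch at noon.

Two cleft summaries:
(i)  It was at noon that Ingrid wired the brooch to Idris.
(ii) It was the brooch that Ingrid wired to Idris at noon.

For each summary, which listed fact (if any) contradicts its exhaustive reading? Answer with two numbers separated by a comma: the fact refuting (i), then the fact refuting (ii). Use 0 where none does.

0, 4

(i): focus "at noon". No fact shares same agent, thing, recipient (Ingrid / the brooch / Idris) with a different setting. 0.
(ii): focus "the brooch". Looking for same agent, recipient, setting (Ingrid / Idris / at noon) with some other thing — fact (4) has the medallion there. Refuted.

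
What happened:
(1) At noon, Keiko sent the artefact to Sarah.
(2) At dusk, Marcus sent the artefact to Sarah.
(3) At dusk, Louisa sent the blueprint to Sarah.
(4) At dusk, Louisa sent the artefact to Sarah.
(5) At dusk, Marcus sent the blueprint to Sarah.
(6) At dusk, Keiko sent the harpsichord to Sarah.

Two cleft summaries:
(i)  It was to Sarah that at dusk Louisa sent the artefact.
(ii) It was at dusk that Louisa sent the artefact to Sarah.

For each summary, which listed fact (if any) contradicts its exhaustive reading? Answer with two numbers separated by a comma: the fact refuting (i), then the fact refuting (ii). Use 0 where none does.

0, 0

Summary (i) focuses "Sarah" (the recipient); background agent = Louisa, thing = the artefact, setting = at dusk. No fact matches that background with a different recipient, so 0.
Summary (ii) focuses "at dusk" (the setting); background agent = Louisa, thing = the artefact, recipient = Sarah. No fact matches that background with a different setting, so 0.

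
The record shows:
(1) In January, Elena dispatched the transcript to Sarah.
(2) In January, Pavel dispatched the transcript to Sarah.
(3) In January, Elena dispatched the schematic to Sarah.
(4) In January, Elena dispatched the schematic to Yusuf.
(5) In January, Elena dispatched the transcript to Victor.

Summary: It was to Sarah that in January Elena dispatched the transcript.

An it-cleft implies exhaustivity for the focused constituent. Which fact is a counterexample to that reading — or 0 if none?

5

Focus of the cleft: "Sarah" (the recipient). Presupposed background: Elena as agent and the transcript as thing and in January as setting.
Exhaustivity: Sarah is the only recipient satisfying that background.
Fact (5) shares the background but with recipient = Victor; exhaustivity is violated.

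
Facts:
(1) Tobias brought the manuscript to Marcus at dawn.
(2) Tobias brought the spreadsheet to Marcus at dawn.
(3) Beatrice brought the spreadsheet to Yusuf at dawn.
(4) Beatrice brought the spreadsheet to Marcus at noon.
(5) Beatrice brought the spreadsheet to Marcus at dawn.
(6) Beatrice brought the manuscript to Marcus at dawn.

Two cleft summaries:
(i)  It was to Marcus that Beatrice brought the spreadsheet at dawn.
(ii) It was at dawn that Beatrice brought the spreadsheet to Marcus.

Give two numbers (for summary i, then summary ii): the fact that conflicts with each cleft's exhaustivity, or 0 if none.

Summary (i) focuses "Marcus" (the recipient); background agent = Beatrice, thing = the spreadsheet, setting = at dawn. Fact (3) matches that background with recipient = Yusuf — refutes (i).
Summary (ii) focuses "at dawn" (the setting); background agent = Beatrice, thing = the spreadsheet, recipient = Marcus. Fact (4) matches that background with setting = at noon — refutes (ii).

3, 4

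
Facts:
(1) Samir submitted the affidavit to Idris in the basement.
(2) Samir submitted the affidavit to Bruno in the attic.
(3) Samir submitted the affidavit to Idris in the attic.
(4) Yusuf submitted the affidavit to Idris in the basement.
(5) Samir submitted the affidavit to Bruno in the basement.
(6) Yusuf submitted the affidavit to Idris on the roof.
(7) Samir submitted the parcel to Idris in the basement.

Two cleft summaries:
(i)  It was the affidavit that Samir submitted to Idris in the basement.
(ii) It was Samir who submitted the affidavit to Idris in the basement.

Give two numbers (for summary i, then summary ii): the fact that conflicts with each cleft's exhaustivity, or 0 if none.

(i): focus "the affidavit". Looking for Samir as agent and Idris as recipient and in the basement as setting with some other thing — fact (7) has the parcel there. Refuted.
(ii): focus "Samir". Looking for the affidavit as thing and Idris as recipient and in the basement as setting with some other agent — fact (4) has Yusuf there. Refuted.

7, 4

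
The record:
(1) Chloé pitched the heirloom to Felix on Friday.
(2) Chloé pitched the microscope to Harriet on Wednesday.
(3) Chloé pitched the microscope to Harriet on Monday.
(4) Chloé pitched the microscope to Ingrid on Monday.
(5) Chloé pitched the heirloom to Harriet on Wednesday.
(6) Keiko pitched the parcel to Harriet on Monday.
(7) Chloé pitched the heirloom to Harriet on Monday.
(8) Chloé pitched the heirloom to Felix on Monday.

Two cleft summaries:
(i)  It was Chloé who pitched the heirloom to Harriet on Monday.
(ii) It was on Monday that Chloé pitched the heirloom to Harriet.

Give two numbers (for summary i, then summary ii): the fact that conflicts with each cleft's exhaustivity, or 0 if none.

(i): focus "Chloé". No fact shares same thing, recipient, setting (the heirloom / Harriet / on Monday) with a different agent. 0.
(ii): focus "on Monday". Looking for same agent, thing, recipient (Chloé / the heirloom / Harriet) with some other setting — fact (5) has on Wednesday there. Refuted.

0, 5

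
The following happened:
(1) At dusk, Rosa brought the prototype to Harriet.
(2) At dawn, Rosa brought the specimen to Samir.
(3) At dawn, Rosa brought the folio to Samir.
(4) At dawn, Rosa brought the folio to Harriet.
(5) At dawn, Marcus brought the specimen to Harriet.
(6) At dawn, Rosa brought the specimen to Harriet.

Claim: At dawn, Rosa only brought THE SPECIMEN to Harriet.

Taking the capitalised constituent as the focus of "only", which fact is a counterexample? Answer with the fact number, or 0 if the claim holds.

4

The capitals mark "the specimen" as focus. So "only" rules out other things, with the rest (Rosa as agent and Harriet as recipient and at dawn as setting) as background.
Fact (4) matches on Rosa as agent and Harriet as recipient and at dawn as setting, but has thing = the folio instead. That refutes the claim.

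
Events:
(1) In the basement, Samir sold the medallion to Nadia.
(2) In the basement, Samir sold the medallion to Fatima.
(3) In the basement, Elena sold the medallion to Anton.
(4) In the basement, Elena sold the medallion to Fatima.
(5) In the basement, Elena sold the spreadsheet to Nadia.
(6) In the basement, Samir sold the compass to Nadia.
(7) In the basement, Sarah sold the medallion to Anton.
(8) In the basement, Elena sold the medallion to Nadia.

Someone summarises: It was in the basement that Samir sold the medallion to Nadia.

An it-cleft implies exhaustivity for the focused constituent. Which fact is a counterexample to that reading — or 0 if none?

0

Focus of the cleft: "in the basement" (the setting). Presupposed background: agent = Samir, thing = the medallion, recipient = Nadia.
Exhaustivity: in the basement is the only setting satisfying that background.
Every other fact differs from the presupposition on some backgrounded slot, so none challenges the exhaustivity.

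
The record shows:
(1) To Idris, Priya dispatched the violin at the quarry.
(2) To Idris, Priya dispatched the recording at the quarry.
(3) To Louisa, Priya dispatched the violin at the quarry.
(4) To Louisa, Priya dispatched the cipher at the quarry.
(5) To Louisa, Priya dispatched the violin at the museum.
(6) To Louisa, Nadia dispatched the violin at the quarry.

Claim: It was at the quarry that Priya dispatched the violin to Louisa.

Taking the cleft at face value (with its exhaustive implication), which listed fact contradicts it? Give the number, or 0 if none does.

The cleft puts "at the quarry" in focus and presupposes the open proposition with Priya as agent and the violin as thing and Louisa as recipient.
The exhaustive reading says no other setting fits that background.
Fact (5) shares the background but with setting = at the museum; exhaustivity is violated.

5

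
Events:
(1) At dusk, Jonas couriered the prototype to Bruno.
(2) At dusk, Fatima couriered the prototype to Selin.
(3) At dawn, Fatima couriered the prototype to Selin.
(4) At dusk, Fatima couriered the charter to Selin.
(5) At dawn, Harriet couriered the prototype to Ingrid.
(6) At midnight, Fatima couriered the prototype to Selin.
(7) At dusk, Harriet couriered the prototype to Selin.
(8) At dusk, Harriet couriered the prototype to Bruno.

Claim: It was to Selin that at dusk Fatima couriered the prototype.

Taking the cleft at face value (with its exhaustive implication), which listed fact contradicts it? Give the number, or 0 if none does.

0

Focus of the cleft: "Selin" (the recipient). Presupposed background: agent = Fatima, thing = the prototype, setting = at dusk.
Exhaustivity: Selin is the only recipient satisfying that background.
No listed fact matches the background with a different recipient. Exhaustivity holds.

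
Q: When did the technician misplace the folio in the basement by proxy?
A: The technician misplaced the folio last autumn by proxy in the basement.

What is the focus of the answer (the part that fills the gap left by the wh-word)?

last autumn

The wh-word "when" asks about the time.
In the answer, "the technician", "the folio", "in the basement" and "by proxy" are given — repeated from the question.
The constituent filling the time gap is "last autumn"; that is the focus and would carry nuclear stress.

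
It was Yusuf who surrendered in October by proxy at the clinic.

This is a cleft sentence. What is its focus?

In an it-cleft "It was X that/who ...", the clefted constituent X is the focus; the that/who-clause expresses the presupposed open proposition.
Here the focus is "Yusuf". The backgrounded (presupposed) material includes "by proxy", "in October" and "at the clinic".

Yusuf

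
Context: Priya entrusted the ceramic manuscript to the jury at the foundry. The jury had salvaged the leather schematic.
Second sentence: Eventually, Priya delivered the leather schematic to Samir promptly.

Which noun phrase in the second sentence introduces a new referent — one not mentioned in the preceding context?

Samir

"Priya" and "the leather schematic" in the second sentence are given — already mentioned in the context.
"Samir" has no antecedent in the context; it is discourse-new.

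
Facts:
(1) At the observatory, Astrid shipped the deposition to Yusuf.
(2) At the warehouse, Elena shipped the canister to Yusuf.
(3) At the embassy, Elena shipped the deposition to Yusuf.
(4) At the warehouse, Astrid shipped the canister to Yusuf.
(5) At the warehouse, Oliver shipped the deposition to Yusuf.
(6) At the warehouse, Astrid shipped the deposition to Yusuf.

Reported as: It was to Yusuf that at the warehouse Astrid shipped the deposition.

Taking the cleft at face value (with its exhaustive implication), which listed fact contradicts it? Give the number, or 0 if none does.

Focus of the cleft: "Yusuf" (the recipient). Presupposed background: Astrid as agent and the deposition as thing and at the warehouse as setting.
Exhaustivity: Yusuf is the only recipient satisfying that background.
No listed fact matches the background with a different recipient. Exhaustivity holds.

0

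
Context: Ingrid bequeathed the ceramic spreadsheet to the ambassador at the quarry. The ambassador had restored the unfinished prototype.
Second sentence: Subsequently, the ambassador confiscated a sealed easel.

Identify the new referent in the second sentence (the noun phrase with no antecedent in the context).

"the ambassador" in the second sentence is given — already mentioned in the context.
"a sealed easel" has no antecedent in the context; it is discourse-new (the indefinite article also signals a new referent).

a sealed easel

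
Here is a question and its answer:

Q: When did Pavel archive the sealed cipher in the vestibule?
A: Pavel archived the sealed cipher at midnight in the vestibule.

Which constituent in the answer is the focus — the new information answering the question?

The wh-word "when" asks about the time.
In the answer, "Pavel", "the sealed cipher" and "in the vestibule" are given — repeated from the question.
The constituent filling the time gap is "at midnight"; that is the focus and would carry nuclear stress.

at midnight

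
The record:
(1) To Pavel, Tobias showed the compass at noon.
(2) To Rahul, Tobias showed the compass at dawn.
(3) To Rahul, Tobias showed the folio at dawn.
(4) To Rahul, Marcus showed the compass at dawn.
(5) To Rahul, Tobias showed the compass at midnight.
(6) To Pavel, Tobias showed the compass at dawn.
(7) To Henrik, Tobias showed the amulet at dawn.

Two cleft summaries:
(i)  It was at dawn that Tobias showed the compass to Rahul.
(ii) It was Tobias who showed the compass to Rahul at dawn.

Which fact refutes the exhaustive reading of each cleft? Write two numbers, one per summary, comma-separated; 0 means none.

(i): focus "at dawn". Looking for same agent, thing, recipient (Tobias / the compass / Rahul) with some other setting — fact (5) has at midnight there. Refuted.
(ii): focus "Tobias". Looking for same thing, recipient, setting (the compass / Rahul / at dawn) with some other agent — fact (4) has Marcus there. Refuted.

5, 4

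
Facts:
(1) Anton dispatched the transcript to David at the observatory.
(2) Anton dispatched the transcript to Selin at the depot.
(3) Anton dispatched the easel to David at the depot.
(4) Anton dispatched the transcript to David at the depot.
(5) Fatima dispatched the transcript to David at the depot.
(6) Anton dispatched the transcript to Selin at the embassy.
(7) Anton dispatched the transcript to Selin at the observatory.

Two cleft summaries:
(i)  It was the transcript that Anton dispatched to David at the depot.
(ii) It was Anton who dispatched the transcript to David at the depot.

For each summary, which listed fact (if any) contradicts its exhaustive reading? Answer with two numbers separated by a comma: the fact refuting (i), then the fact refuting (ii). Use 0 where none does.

3, 5

Summary (i) focuses "the transcript" (the thing); background same agent, recipient, setting (Anton / David / at the depot). Fact (3) matches that background with thing = the easel — refutes (i).
Summary (ii) focuses "Anton" (the agent); background same thing, recipient, setting (the transcript / David / at the depot). Fact (5) matches that background with agent = Fatima — refutes (ii).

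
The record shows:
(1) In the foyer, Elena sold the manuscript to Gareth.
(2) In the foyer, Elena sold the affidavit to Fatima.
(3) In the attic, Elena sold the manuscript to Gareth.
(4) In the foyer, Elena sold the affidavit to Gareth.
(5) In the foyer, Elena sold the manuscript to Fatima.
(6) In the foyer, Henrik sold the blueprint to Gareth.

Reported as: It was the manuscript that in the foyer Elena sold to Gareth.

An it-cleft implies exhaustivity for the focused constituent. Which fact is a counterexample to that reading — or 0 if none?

The cleft puts "the manuscript" in focus and presupposes the open proposition with same agent, recipient, setting (Elena / Gareth / in the foyer).
The exhaustive reading says no other thing fits that background.
Fact (4) shares the background but with thing = the affidavit; exhaustivity is violated.

4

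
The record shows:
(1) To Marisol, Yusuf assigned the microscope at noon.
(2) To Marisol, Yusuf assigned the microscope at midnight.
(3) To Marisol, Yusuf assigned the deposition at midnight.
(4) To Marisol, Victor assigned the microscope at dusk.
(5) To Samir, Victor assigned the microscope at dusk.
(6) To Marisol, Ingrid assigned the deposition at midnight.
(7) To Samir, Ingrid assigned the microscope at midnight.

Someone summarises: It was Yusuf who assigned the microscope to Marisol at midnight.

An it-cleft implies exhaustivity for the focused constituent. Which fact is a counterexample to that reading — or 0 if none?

0

Focus of the cleft: "Yusuf" (the agent). Presupposed background: same thing, recipient, setting (the microscope / Marisol / at midnight).
The exhaustive reading says no other agent fits that background.
Every other fact differs from the presupposition on some backgrounded slot, so none challenges the exhaustivity.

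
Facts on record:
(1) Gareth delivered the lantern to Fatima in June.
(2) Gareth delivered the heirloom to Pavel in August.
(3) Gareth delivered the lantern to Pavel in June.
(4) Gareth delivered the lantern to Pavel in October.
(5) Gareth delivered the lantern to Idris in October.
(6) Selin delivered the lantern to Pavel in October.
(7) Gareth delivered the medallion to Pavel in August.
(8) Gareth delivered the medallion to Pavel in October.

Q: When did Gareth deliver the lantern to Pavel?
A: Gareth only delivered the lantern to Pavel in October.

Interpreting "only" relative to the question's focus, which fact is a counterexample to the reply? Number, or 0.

Answering "When did ...?" puts focus on the setting — here, "in October".
So "only" ranges over settings; the rest (same agent, thing, recipient (Gareth / the lantern / Pavel)) is presupposed.
Fact (3) shares the background with a different setting (in June) — counterexample.
(Fact (8) would refute a reading with focus on the thing — but that is not what the question asks.)

3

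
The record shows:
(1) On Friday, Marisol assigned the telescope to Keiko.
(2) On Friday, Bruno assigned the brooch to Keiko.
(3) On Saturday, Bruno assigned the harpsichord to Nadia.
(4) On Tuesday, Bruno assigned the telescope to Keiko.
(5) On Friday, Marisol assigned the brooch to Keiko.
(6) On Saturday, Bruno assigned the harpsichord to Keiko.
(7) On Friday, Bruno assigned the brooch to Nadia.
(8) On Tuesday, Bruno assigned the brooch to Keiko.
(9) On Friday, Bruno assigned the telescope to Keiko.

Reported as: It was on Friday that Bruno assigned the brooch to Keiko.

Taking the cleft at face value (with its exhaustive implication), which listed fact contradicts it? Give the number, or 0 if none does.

Focus of the cleft: "on Friday" (the setting). Presupposed background: Bruno as agent and the brooch as thing and Keiko as recipient.
The exhaustive reading says no other setting fits that background.
But fact (8) also has Bruno as agent and the brooch as thing and Keiko as recipient, with setting = on Tuesday — so the exhaustive reading fails.

8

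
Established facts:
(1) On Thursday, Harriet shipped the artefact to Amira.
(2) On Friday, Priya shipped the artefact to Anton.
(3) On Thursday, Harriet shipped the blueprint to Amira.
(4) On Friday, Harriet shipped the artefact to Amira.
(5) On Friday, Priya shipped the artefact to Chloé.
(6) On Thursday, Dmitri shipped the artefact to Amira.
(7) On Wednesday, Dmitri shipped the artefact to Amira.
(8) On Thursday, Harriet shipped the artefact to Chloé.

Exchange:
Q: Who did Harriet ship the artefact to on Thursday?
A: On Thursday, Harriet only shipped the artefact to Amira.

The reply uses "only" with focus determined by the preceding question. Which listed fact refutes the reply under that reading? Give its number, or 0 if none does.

Answering "Who did ... to ...?" puts focus on the recipient — here, "Amira".
So "only" ranges over recipients; the rest (Harriet as agent and the artefact as thing and on Thursday as setting) is presupposed.
Fact (8) shares the background with a different recipient (Chloé) — counterexample.
(Fact (4) would refute a reading with focus on the setting — but that is not what the question asks.)

8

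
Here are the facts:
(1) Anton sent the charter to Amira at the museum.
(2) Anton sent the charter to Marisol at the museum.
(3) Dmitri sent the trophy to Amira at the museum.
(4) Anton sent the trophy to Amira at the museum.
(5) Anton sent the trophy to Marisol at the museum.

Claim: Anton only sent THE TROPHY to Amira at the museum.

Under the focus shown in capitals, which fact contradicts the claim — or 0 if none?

1

The capitals mark "the trophy" as focus. So "only" rules out other things, with the rest (agent = Anton, recipient = Amira, setting = at the museum) as background.
Fact (1) matches on agent = Anton, recipient = Amira, setting = at the museum, but has thing = the charter instead. That refutes the claim.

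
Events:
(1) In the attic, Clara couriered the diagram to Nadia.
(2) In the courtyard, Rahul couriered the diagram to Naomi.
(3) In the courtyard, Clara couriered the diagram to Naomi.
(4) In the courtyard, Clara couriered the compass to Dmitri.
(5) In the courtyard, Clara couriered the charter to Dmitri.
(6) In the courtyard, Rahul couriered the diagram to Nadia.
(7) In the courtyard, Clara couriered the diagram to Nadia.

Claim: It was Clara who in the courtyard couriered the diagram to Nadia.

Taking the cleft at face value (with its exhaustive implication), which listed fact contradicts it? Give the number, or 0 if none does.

Focus of the cleft: "Clara" (the agent). Presupposed background: the diagram as thing and Nadia as recipient and in the courtyard as setting.
Exhaustivity: Clara is the only agent satisfying that background.
Fact (6) shares the background but with agent = Rahul; exhaustivity is violated.

6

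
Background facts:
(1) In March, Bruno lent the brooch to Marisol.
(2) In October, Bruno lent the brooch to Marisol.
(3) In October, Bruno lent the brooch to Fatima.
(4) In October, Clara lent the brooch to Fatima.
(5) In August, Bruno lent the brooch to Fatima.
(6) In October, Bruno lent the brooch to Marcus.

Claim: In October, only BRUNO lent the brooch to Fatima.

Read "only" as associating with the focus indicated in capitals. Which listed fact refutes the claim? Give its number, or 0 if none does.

Focus (in capitals) is "Bruno" — the agent. "Only" excludes alternative agents while holding fixed same thing, recipient, setting (the brooch / Fatima / in October).
Fact (4) shares the background but differs in agent (Clara) — a counterexample.

4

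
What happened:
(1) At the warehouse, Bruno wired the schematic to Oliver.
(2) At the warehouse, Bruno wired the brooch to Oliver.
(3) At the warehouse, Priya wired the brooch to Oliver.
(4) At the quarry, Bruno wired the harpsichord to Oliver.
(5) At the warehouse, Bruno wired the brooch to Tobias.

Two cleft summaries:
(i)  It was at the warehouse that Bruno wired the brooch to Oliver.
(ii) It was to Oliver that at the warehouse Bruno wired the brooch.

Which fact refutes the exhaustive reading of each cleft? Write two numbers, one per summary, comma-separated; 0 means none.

Summary (i) focuses "at the warehouse" (the setting); background same agent, thing, recipient (Bruno / the brooch / Oliver). No fact matches that background with a different setting, so 0.
Summary (ii) focuses "Oliver" (the recipient); background same agent, thing, setting (Bruno / the brooch / at the warehouse). Fact (5) matches that background with recipient = Tobias — refutes (ii).

0, 5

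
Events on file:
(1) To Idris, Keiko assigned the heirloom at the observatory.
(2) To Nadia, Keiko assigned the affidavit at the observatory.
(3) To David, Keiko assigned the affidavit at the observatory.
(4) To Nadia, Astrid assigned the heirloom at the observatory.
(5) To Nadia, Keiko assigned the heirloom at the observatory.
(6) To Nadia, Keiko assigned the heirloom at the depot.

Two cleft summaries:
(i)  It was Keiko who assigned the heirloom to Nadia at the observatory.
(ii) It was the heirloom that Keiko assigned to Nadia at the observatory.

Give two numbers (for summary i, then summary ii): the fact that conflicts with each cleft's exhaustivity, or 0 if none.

(i): focus "Keiko". Looking for same thing, recipient, setting (the heirloom / Nadia / at the observatory) with some other agent — fact (4) has Astrid there. Refuted.
(ii): focus "the heirloom". Looking for same agent, recipient, setting (Keiko / Nadia / at the observatory) with some other thing — fact (2) has the affidavit there. Refuted.

4, 2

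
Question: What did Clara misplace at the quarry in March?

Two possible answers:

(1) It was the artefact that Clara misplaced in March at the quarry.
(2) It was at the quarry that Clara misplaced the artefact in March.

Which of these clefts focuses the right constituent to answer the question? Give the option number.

The question word "what" targets the direct object.
Option (1) clefts "the artefact" — that matches what the question asks about.
Option (2) clefts "at the quarry" — the location, not what was asked.
So the congruent reply is (1).

1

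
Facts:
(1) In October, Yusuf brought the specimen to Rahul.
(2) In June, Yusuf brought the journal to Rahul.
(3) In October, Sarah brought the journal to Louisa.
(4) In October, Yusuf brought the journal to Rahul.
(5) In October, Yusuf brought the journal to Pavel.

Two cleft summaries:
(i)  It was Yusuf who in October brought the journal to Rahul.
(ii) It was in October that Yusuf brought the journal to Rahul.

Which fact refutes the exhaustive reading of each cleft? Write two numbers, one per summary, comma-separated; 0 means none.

(i): focus "Yusuf". No fact shares thing = the journal, recipient = Rahul, setting = in October with a different agent. 0.
(ii): focus "in October". Looking for agent = Yusuf, thing = the journal, recipient = Rahul with some other setting — fact (2) has in June there. Refuted.

0, 2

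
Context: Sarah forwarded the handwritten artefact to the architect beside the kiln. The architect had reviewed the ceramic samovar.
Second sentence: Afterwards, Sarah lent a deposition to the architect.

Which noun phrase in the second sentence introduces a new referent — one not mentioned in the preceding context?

"Sarah" and "the architect" in the second sentence are given — already mentioned in the context.
"a deposition" has no antecedent in the context; it is discourse-new (the indefinite article also signals a new referent).

a deposition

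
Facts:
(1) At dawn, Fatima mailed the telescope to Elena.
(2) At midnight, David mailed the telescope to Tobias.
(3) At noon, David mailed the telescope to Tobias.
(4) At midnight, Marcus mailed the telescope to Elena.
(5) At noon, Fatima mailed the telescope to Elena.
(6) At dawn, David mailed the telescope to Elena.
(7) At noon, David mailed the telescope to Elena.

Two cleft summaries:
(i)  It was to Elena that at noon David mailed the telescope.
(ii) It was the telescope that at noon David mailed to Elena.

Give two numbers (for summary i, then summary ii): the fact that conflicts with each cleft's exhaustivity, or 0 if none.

3, 0

(i): focus "Elena". Looking for same agent, thing, setting (David / the telescope / at noon) with some other recipient — fact (3) has Tobias there. Refuted.
(ii): focus "the telescope". No fact shares same agent, recipient, setting (David / Elena / at noon) with a different thing. 0.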